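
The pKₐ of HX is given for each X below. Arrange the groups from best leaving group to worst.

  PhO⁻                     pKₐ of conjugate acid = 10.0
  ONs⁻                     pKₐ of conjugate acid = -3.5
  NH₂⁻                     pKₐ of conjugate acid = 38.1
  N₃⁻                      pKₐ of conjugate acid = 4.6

Lower conjugate-acid pKₐ ⇒ weaker base ⇒ better leaving group.
Sorting by the given values: ONs⁻ (-3.5), N₃⁻ (4.6), PhO⁻ (10.0), NH₂⁻ (38.1).

ONs⁻ > N₃⁻ > PhO⁻ > NH₂⁻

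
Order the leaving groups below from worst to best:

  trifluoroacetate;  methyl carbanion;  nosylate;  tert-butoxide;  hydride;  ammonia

Rank by basicity of the departing species: weakest base leaves most easily.
nosylate: pKₐ(p-O₂NC₆H₄SO₃H) ≈ -3.5
trifluoroacetate: pKₐ(CF₃COOH) ≈ 0.2 — strongly electron-withdrawing CF₃ stabilises the carboxylate
ammonia: pKₐ(NH₄⁺) ≈ 9.2 — neutral but moderately basic; leaves from R–NH₃⁺
tert-butoxide: pKₐ(t-BuOH) ≈ 18 — bulky, strongly basic alkoxide
hydride: pKₐ(H₂) ≈ 36 — extremely strong base; leaves only in special hydride-transfer contexts
methyl carbanion: pKₐ(CH₄) ≈ 48 — unstabilised carbanion; the worst conceivable leaving group
Listed from poorest to best leaving group as asked.

methyl carbanion < hydride < tert-butoxide < ammonia < trifluoroacetate < nosylate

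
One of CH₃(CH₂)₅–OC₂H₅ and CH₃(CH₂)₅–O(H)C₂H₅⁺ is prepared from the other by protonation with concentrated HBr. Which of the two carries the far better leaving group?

From CH₃(CH₂)₅–OC₂H₅ the departing group would be CH₃CH₂O⁻ (pKₐ(CH₃CH₂OH) ≈ 16). Strong base; alkoxides do not leave unassisted.
From CH₃(CH₂)₅–O(H)C₂H₅⁺ the leaving group is R'OH (pKₐ(R'OH₂⁺) ≈ -2.4). Neutral; leaves from a protonated ether (an oxonium ion, R–O(H)R'⁺).
Protonation with concentrated HBr works by allowing neutral ethanol, rather than ethoxide, to depart, making CH₃(CH₂)₅–O(H)C₂H₅⁺ enormously more reactive.

CH₃(CH₂)₅–O(H)C₂H₅⁺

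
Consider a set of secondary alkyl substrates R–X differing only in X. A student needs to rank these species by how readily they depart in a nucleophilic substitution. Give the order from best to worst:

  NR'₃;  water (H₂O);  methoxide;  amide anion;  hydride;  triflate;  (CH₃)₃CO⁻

triflate > water (H₂O) > NR'₃ > methoxide > (CH₃)₃CO⁻ > hydride > amide anion

A good leaving group is a weak base: the lower the pKₐ of its conjugate acid, the more readily it departs.
triflate: pKₐ(CF₃SO₃H (triflic acid)) ≈ -14
water (H₂O): pKₐ(H₃O⁺) ≈ -1.7
NR'₃: pKₐ(R'₃NH⁺) ≈ 10.7 — neutral but still a fairly strong base; Hofmann-elimination LG
methoxide: pKₐ(CH₃OH) ≈ 15.5
(CH₃)₃CO⁻: pKₐ(t-BuOH) ≈ 18 — bulky, strongly basic alkoxide
hydride: pKₐ(H₂) ≈ 36
amide anion: pKₐ(NH₃) ≈ 38 — extremely strong base; never a leaving group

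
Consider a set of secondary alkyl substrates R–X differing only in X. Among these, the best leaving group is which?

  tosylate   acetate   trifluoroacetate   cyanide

tosylate

tosylate: pKₐ(p-CH₃C₆H₄SO₃H (TsOH)) ≈ -2.8
trifluoroacetate: pKₐ(CF₃COOH) ≈ 0.2
acetate: pKₐ(CH₃COOH) ≈ 4.8
cyanide: pKₐ(HCN) ≈ 9.2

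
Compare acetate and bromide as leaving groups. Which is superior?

bromide

bromide is the better leaving group.
pKₐ(HBr) ≈ -9 versus pKₐ(CH₃COOH) ≈ 4.8: bromide is the much weaker base.
Weak base; good leaving group.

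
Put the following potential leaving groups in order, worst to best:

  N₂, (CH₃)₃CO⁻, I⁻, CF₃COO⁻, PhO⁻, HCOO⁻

The more stable X⁻ (or X) is on its own — i.e. the weaker a base it is — the better a leaving group it makes.
N₂: no meaningful conjugate acid; N₂ departs as an exceptionally stable neutral molecule
I⁻: pKₐ(HI) ≈ -10
CF₃COO⁻: pKₐ(CF₃COOH) ≈ 0.2
HCOO⁻: pKₐ(HCOOH) ≈ 3.8
PhO⁻: pKₐ(C₆H₅OH (phenol)) ≈ 10
(CH₃)₃CO⁻: pKₐ(t-BuOH) ≈ 18
The question asks for worst first, so the sequence is read in increasing leaving-group ability.

(CH₃)₃CO⁻ < PhO⁻ < HCOO⁻ < CF₃COO⁻ < I⁻ < N₂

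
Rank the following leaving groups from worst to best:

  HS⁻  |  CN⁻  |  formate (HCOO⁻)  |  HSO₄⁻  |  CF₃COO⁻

CN⁻ < HS⁻ < formate (HCOO⁻) < CF₃COO⁻ < HSO₄⁻

The more stable X⁻ (or X) is on its own — i.e. the weaker a base it is — the better a leaving group it makes.
HSO₄⁻: pKₐ(H₂SO₄) ≈ -3
CF₃COO⁻: pKₐ(CF₃COOH) ≈ 0.2
formate (HCOO⁻): pKₐ(HCOOH) ≈ 3.8
HS⁻: pKₐ(H₂S) ≈ 7
CN⁻: pKₐ(HCN) ≈ 9.2
The question asks for worst first, so the sequence is read in increasing leaving-group ability.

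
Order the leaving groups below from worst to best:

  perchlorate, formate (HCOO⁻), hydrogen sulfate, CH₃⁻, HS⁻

CH₃⁻ < HS⁻ < formate (HCOO⁻) < hydrogen sulfate < perchlorate

perchlorate: pKₐ(HClO₄) ≈ -10
hydrogen sulfate: pKₐ(H₂SO₄) ≈ -3
formate (HCOO⁻): pKₐ(HCOOH) ≈ 3.8
HS⁻: pKₐ(H₂S) ≈ 7
CH₃⁻: pKₐ(CH₄) ≈ 48
Listed from poorest to best leaving group as asked.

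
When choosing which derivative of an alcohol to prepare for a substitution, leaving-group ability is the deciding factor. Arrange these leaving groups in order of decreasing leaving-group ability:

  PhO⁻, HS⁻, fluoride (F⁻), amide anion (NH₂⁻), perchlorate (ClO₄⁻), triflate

triflate: pKₐ(CF₃SO₃H (triflic acid)) ≈ -14
perchlorate (ClO₄⁻): pKₐ(HClO₄) ≈ -10
fluoride (F⁻): pKₐ(HF) ≈ 3.2
HS⁻: pKₐ(H₂S) ≈ 7
PhO⁻: pKₐ(C₆H₅OH (phenol)) ≈ 10
amide anion (NH₂⁻): pKₐ(NH₃) ≈ 38

triflate > perchlorate (ClO₄⁻) > fluoride (F⁻) > HS⁻ > PhO⁻ > amide anion (NH₂⁻)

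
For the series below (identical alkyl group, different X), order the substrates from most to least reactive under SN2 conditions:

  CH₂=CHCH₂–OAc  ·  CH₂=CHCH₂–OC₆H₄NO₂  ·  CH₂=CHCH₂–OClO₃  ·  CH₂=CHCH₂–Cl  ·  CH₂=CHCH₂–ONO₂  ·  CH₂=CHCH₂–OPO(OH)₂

Identical carbon frameworks mean the comparison reduces to leaving-group quality.
Leaving-group ability tracks the stability of the departed species; conjugate-acid pKₐ is the usual yardstick (lower pKₐ → better LG).
CH₂=CHCH₂–OClO₃ loses ClO₄⁻: pKₐ(HClO₄) ≈ -10
CH₂=CHCH₂–Cl loses Cl⁻: pKₐ(HCl) ≈ -7
CH₂=CHCH₂–ONO₂ loses NO₃⁻: pKₐ(HNO₃) ≈ -1.3
CH₂=CHCH₂–OPO(OH)₂ loses H₂PO₄⁻: pKₐ(H₃PO₄) ≈ 2.1
CH₂=CHCH₂–OAc loses AcO⁻: pKₐ(CH₃COOH) ≈ 4.8
CH₂=CHCH₂–OC₆H₄NO₂ loses p-O₂N–C₆H₄–O⁻: pKₐ(p-nitrophenol) ≈ 7.2

CH₂=CHCH₂–OClO₃ > CH₂=CHCH₂–Cl > CH₂=CHCH₂–ONO₂ > CH₂=CHCH₂–OPO(OH)₂ > CH₂=CHCH₂–OAc > CH₂=CHCH₂–OC₆H₄NO₂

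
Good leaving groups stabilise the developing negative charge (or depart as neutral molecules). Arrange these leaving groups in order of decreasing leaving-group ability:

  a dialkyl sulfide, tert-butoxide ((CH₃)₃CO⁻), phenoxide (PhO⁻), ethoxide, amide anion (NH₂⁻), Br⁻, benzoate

Br⁻ > a dialkyl sulfide > benzoate > phenoxide (PhO⁻) > ethoxide > tert-butoxide ((CH₃)₃CO⁻) > amide anion (NH₂⁻)

Rank by basicity of the departing species: weakest base leaves most easily.
Br⁻: pKₐ(HBr) ≈ -9
a dialkyl sulfide: pKₐ(R'₂SH⁺) ≈ -7 — neutral; leaves from a sulfonium salt (R–SR'₂⁺)
benzoate: pKₐ(C₆H₅COOH) ≈ 4.2 — aryl carboxylate
phenoxide (PhO⁻): pKₐ(C₆H₅OH (phenol)) ≈ 10
ethoxide: pKₐ(CH₃CH₂OH) ≈ 16 — strong base; alkoxides do not leave unassisted
tert-butoxide ((CH₃)₃CO⁻): pKₐ(t-BuOH) ≈ 18
amide anion (NH₂⁻): pKₐ(NH₃) ≈ 38 — extremely strong base; never a leaving group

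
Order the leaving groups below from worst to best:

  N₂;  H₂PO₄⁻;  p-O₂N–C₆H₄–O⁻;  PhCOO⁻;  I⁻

A good leaving group is a weak base: the lower the pKₐ of its conjugate acid, the more readily it departs.
N₂: no meaningful conjugate acid; N₂ departs as an exceptionally stable neutral molecule
I⁻: pKₐ(HI) ≈ -10
H₂PO₄⁻: pKₐ(H₃PO₄) ≈ 2.1
PhCOO⁻: pKₐ(C₆H₅COOH) ≈ 4.2
p-O₂N–C₆H₄–O⁻: pKₐ(p-nitrophenol) ≈ 7.2
The question asks for worst first, so the sequence is read in increasing leaving-group ability.

p-O₂N–C₆H₄–O⁻ < PhCOO⁻ < H₂PO₄⁻ < I⁻ < N₂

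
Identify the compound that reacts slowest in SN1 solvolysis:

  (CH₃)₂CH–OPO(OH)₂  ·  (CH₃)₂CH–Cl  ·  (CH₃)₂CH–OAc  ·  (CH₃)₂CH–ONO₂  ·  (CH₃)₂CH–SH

With the same alkyl group throughout, only the leaving group differentiates the rates.
The more stable X⁻ (or X) is on its own — i.e. the weaker a base it is — the better a leaving group it makes.
(CH₃)₂CH–Cl loses Cl⁻: pKₐ(HCl) ≈ -7
(CH₃)₂CH–ONO₂ loses NO₃⁻: pKₐ(HNO₃) ≈ -1.3
(CH₃)₂CH–OPO(OH)₂ loses H₂PO₄⁻: pKₐ(H₃PO₄) ≈ 2.1
(CH₃)₂CH–OAc loses AcO⁻: pKₐ(CH₃COOH) ≈ 4.8
(CH₃)₂CH–SH loses HS⁻: pKₐ(H₂S) ≈ 7

(CH₃)₂CH–SH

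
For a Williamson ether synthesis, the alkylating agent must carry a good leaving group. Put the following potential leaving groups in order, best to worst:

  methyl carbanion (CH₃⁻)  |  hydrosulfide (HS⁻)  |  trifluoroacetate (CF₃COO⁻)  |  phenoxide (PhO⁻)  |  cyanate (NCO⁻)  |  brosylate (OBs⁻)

brosylate (OBs⁻) > trifluoroacetate (CF₃COO⁻) > cyanate (NCO⁻) > hydrosulfide (HS⁻) > phenoxide (PhO⁻) > methyl carbanion (CH₃⁻)

A good leaving group is a weak base: the lower the pKₐ of its conjugate acid, the more readily it departs.
brosylate (OBs⁻): pKₐ(p-BrC₆H₄SO₃H) ≈ -2.8
trifluoroacetate (CF₃COO⁻): pKₐ(CF₃COOH) ≈ 0.2
cyanate (NCO⁻): pKₐ(HOCN) ≈ 3.5
hydrosulfide (HS⁻): pKₐ(H₂S) ≈ 7
phenoxide (PhO⁻): pKₐ(C₆H₅OH (phenol)) ≈ 10
methyl carbanion (CH₃⁻): pKₐ(CH₄) ≈ 48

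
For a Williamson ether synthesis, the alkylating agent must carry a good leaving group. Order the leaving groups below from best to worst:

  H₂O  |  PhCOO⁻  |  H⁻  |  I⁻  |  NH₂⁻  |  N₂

N₂ > I⁻ > H₂O > PhCOO⁻ > H⁻ > NH₂⁻

N₂: no meaningful conjugate acid; N₂ departs as an exceptionally stable neutral molecule
I⁻: pKₐ(HI) ≈ -10 — large, highly polarisable; very weak base
H₂O: pKₐ(H₃O⁺) ≈ -1.7 — neutral; leaves from a protonated alcohol (R–OH₂⁺)
PhCOO⁻: pKₐ(C₆H₅COOH) ≈ 4.2 — aryl carboxylate
H⁻: pKₐ(H₂) ≈ 36 — extremely strong base; leaves only in special hydride-transfer contexts
NH₂⁻: pKₐ(NH₃) ≈ 38 — extremely strong base; never a leaving group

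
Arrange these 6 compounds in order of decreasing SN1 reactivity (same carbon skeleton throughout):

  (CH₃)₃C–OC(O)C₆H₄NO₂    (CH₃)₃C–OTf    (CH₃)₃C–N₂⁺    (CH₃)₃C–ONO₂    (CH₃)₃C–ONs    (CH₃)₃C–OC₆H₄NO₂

Identical carbon frameworks mean the comparison reduces to leaving-group quality.
Rank by basicity of the departing species: weakest base leaves most easily.
(CH₃)₃C–N₂⁺ loses N₂: no meaningful conjugate acid; N₂ departs as an exceptionally stable neutral molecule
(CH₃)₃C–OTf loses OTf⁻: pKₐ(CF₃SO₃H (triflic acid)) ≈ -14
(CH₃)₃C–ONs loses ONs⁻: pKₐ(p-O₂NC₆H₄SO₃H) ≈ -3.5
(CH₃)₃C–ONO₂ loses NO₃⁻: pKₐ(HNO₃) ≈ -1.3
(CH₃)₃C–OC(O)C₆H₄NO₂ loses p-O₂N–C₆H₄–COO⁻: pKₐ(p-nitrobenzoic acid) ≈ 3.4
(CH₃)₃C–OC₆H₄NO₂ loses p-O₂N–C₆H₄–O⁻: pKₐ(p-nitrophenol) ≈ 7.2

(CH₃)₃C–N₂⁺ > (CH₃)₃C–OTf > (CH₃)₃C–ONs > (CH₃)₃C–ONO₂ > (CH₃)₃C–OC(O)C₆H₄NO₂ > (CH₃)₃C–OC₆H₄NO₂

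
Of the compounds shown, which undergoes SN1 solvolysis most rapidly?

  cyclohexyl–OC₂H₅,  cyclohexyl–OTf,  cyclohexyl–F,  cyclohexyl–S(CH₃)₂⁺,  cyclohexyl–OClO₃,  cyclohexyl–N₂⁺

cyclohexyl–N₂⁺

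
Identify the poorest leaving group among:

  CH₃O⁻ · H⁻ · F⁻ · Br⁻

H⁻

Br⁻: pKₐ(HBr) ≈ -9
F⁻: pKₐ(HF) ≈ 3.2
CH₃O⁻: pKₐ(CH₃OH) ≈ 15.5
H⁻: pKₐ(H₂) ≈ 36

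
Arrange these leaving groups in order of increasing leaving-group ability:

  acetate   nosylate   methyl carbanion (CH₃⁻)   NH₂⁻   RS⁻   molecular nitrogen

methyl carbanion (CH₃⁻) < NH₂⁻ < RS⁻ < acetate < nosylate < molecular nitrogen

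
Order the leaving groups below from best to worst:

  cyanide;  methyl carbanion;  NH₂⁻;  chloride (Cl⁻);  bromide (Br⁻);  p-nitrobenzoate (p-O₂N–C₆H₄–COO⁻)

Rank by basicity of the departing species: weakest base leaves most easily.
bromide (Br⁻): pKₐ(HBr) ≈ -9
chloride (Cl⁻): pKₐ(HCl) ≈ -7
p-nitrobenzoate (p-O₂N–C₆H₄–COO⁻): pKₐ(p-nitrobenzoic acid) ≈ 3.4
cyanide: pKₐ(HCN) ≈ 9.2
NH₂⁻: pKₐ(NH₃) ≈ 38
methyl carbanion: pKₐ(CH₄) ≈ 48

bromide (Br⁻) > chloride (Cl⁻) > p-nitrobenzoate (p-O₂N–C₆H₄–COO⁻) > cyanide > NH₂⁻ > methyl carbanion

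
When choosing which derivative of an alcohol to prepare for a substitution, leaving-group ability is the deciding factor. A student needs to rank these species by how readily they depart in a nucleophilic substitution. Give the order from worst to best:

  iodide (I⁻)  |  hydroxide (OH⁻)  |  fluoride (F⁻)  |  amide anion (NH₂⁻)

iodide (I⁻): pKₐ(HI) ≈ -10
fluoride (F⁻): pKₐ(HF) ≈ 3.2 — small and strongly basic; the poor halide leaving group
hydroxide (OH⁻): pKₐ(H₂O) ≈ 15.7
amide anion (NH₂⁻): pKₐ(NH₃) ≈ 38 — extremely strong base; never a leaving group
Reversing gives the worst-to-best order requested.

amide anion (NH₂⁻) < hydroxide (OH⁻) < fluoride (F⁻) < iodide (I⁻)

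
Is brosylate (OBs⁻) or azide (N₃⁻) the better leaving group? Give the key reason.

brosylate (OBs⁻)

brosylate (OBs⁻) is the better leaving group.
pKₐ(p-BrC₆H₄SO₃H) ≈ -2.8 versus pKₐ(HN₃) ≈ 4.7: brosylate (OBs⁻) is the much weaker base.
Arenesulfonate with a p-bromo substituent.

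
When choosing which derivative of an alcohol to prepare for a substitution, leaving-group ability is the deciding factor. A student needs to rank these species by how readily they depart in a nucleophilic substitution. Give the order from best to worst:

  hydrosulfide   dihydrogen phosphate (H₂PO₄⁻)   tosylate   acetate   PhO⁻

tosylate > dihydrogen phosphate (H₂PO₄⁻) > acetate > hydrosulfide > PhO⁻

tosylate: pKₐ(p-CH₃C₆H₄SO₃H (TsOH)) ≈ -2.8 — resonance-delocalised arenesulfonate
dihydrogen phosphate (H₂PO₄⁻): pKₐ(H₃PO₄) ≈ 2.1 — moderate base; biological leaving group after further activation
acetate: pKₐ(CH₃COOH) ≈ 4.8
hydrosulfide: pKₐ(H₂S) ≈ 7
PhO⁻: pKₐ(C₆H₅OH (phenol)) ≈ 10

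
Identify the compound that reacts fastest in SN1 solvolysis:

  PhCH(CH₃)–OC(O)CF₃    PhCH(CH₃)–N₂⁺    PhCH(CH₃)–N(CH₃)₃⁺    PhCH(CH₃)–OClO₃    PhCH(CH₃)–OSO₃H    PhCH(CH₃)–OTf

Identical carbon frameworks mean the comparison reduces to leaving-group quality.
Leaving-group ability tracks the stability of the departed species; conjugate-acid pKₐ is the usual yardstick (lower pKₐ → better LG).
PhCH(CH₃)–N₂⁺ loses N₂: no meaningful conjugate acid; N₂ departs as an exceptionally stable neutral molecule
PhCH(CH₃)–OTf loses OTf⁻: pKₐ(CF₃SO₃H (triflic acid)) ≈ -14
PhCH(CH₃)–OClO₃ loses ClO₄⁻: pKₐ(HClO₄) ≈ -10
PhCH(CH₃)–OSO₃H loses HSO₄⁻: pKₐ(H₂SO₄) ≈ -3
PhCH(CH₃)–OC(O)CF₃ loses CF₃COO⁻: pKₐ(CF₃COOH) ≈ 0.2
PhCH(CH₃)–N(CH₃)₃⁺ loses NR'₃: pKₐ(R'₃NH⁺) ≈ 10.7

PhCH(CH₃)–N₂⁺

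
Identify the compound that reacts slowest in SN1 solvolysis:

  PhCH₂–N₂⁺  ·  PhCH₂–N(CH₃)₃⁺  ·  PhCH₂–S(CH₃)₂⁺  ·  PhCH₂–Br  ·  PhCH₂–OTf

The skeletons are identical, so relative rate is governed entirely by leaving-group ability.
Leaving-group ability tracks the stability of the departed species; conjugate-acid pKₐ is the usual yardstick (lower pKₐ → better LG).
PhCH₂–N₂⁺ loses N₂: no meaningful conjugate acid; N₂ departs as an exceptionally stable neutral molecule
PhCH₂–OTf loses OTf⁻: pKₐ(CF₃SO₃H (triflic acid)) ≈ -14
PhCH₂–Br loses Br⁻: pKₐ(HBr) ≈ -9
PhCH₂–S(CH₃)₂⁺ loses SR'₂: pKₐ(R'₂SH⁺) ≈ -7
PhCH₂–N(CH₃)₃⁺ loses NR'₃: pKₐ(R'₃NH⁺) ≈ 10.7

PhCH₂–N(CH₃)₃⁺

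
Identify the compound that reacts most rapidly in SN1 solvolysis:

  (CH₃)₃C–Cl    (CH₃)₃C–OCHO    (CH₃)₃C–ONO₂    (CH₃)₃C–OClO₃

(CH₃)₃C–OClO₃

Same R in every case — rank the leaving groups.
A good leaving group is a weak base: the lower the pKₐ of its conjugate acid, the more readily it departs.
(CH₃)₃C–OClO₃ loses ClO₄⁻: pKₐ(HClO₄) ≈ -10
(CH₃)₃C–Cl loses Cl⁻: pKₐ(HCl) ≈ -7
(CH₃)₃C–ONO₂ loses NO₃⁻: pKₐ(HNO₃) ≈ -1.3
(CH₃)₃C–OCHO loses HCOO⁻: pKₐ(HCOOH) ≈ 3.8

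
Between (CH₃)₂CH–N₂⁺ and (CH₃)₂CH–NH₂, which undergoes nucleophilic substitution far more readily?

(CH₃)₂CH–N₂⁺

From (CH₃)₂CH–NH₂ the departing group would be NH₂⁻ (pKₐ(NH₃) ≈ 38). Extremely strong base; never a leaving group.
From (CH₃)₂CH–N₂⁺ the leaving group is N₂ (no meaningful conjugate acid; N₂ departs as an exceptionally stable neutral molecule).
(In practice (CH₃)₂CH–N₂⁺ is made from (CH₃)₂CH–NH₂ by diazotisation (NaNO₂ / HCl, 0 °C), generating a diazonium salt that expels N₂.)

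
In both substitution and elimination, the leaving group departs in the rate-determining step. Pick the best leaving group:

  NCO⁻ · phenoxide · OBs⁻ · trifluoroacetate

OBs⁻: pKₐ(p-BrC₆H₄SO₃H) ≈ -2.8
trifluoroacetate: pKₐ(CF₃COOH) ≈ 0.2
NCO⁻: pKₐ(HOCN) ≈ 3.5
phenoxide: pKₐ(C₆H₅OH (phenol)) ≈ 10

OBs⁻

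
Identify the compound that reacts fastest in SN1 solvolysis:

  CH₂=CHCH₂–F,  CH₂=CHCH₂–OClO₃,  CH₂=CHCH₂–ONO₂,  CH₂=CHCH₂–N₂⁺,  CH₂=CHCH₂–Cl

The skeletons are identical, so relative rate is governed entirely by leaving-group ability.
A good leaving group is a weak base: the lower the pKₐ of its conjugate acid, the more readily it departs.
CH₂=CHCH₂–N₂⁺ loses N₂: no meaningful conjugate acid; N₂ departs as an exceptionally stable neutral molecule
CH₂=CHCH₂–OClO₃ loses ClO₄⁻: pKₐ(HClO₄) ≈ -10
CH₂=CHCH₂–Cl loses Cl⁻: pKₐ(HCl) ≈ -7
CH₂=CHCH₂–ONO₂ loses NO₃⁻: pKₐ(HNO₃) ≈ -1.3
CH₂=CHCH₂–F loses F⁻: pKₐ(HF) ≈ 3.2

CH₂=CHCH₂–N₂⁺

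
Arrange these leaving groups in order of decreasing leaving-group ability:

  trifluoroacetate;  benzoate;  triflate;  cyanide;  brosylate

Leaving-group ability tracks the stability of the departed species; conjugate-acid pKₐ is the usual yardstick (lower pKₐ → better LG).
triflate: pKₐ(CF₃SO₃H (triflic acid)) ≈ -14 — charge spread over three oxygens and a CF₃ group; the premier leaving group in synthesis
brosylate: pKₐ(p-BrC₆H₄SO₃H) ≈ -2.8 — arenesulfonate with a p-bromo substituent
trifluoroacetate: pKₐ(CF₃COOH) ≈ 0.2 — strongly electron-withdrawing CF₃ stabilises the carboxylate
benzoate: pKₐ(C₆H₅COOH) ≈ 4.2 — aryl carboxylate
cyanide: pKₐ(HCN) ≈ 9.2 — sp carbon stabilises the charge somewhat, but still a poor LG

triflate > brosylate > trifluoroacetate > benzoate > cyanide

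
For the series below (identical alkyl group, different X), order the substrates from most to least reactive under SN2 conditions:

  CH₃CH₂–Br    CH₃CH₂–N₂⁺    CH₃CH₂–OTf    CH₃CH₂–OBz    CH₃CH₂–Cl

CH₃CH₂–N₂⁺ > CH₃CH₂–OTf > CH₃CH₂–Br > CH₃CH₂–Cl > CH₃CH₂–OBz

Identical carbon frameworks mean the comparison reduces to leaving-group quality.
The more stable X⁻ (or X) is on its own — i.e. the weaker a base it is — the better a leaving group it makes.
CH₃CH₂–N₂⁺ loses N₂: no meaningful conjugate acid; N₂ departs as an exceptionally stable neutral molecule
CH₃CH₂–OTf loses OTf⁻: pKₐ(CF₃SO₃H (triflic acid)) ≈ -14
CH₃CH₂–Br loses Br⁻: pKₐ(HBr) ≈ -9
CH₃CH₂–Cl loses Cl⁻: pKₐ(HCl) ≈ -7
CH₃CH₂–OBz loses PhCOO⁻: pKₐ(C₆H₅COOH) ≈ 4.2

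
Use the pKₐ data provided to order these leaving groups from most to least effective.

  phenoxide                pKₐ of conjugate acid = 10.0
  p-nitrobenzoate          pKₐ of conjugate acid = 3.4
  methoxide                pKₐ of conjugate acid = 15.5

p-nitrobenzoate > phenoxide > methoxide

Lower conjugate-acid pKₐ ⇒ weaker base ⇒ better leaving group.
Sorting by the given values: p-nitrobenzoate (3.4), phenoxide (10.0), methoxide (15.5).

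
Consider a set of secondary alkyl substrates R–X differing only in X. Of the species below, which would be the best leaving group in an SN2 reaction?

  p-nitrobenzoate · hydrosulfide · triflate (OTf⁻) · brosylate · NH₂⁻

triflate (OTf⁻)

The more stable X⁻ (or X) is on its own — i.e. the weaker a base it is — the better a leaving group it makes.
triflate (OTf⁻): pKₐ(CF₃SO₃H (triflic acid)) ≈ -14
brosylate: pKₐ(p-BrC₆H₄SO₃H) ≈ -2.8
p-nitrobenzoate: pKₐ(p-nitrobenzoic acid) ≈ 3.4
hydrosulfide: pKₐ(H₂S) ≈ 7
NH₂⁻: pKₐ(NH₃) ≈ 38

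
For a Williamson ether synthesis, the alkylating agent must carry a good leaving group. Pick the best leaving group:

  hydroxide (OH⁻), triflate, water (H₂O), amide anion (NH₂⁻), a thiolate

triflate: pKₐ(CF₃SO₃H (triflic acid)) ≈ -14
water (H₂O): pKₐ(H₃O⁺) ≈ -1.7
a thiolate: pKₐ(RSH (a thiol)) ≈ 10.5
hydroxide (OH⁻): pKₐ(H₂O) ≈ 15.7
amide anion (NH₂⁻): pKₐ(NH₃) ≈ 38

triflate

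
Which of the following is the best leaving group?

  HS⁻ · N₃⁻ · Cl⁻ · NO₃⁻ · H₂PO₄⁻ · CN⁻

Cl⁻

Rank by basicity of the departing species: weakest base leaves most easily.
Cl⁻: pKₐ(HCl) ≈ -7
NO₃⁻: pKₐ(HNO₃) ≈ -1.3
H₂PO₄⁻: pKₐ(H₃PO₄) ≈ 2.1
N₃⁻: pKₐ(HN₃) ≈ 4.7
HS⁻: pKₐ(H₂S) ≈ 7
CN⁻: pKₐ(HCN) ≈ 9.2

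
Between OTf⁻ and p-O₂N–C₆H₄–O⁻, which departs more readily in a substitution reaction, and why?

OTf⁻

OTf⁻ is the better leaving group.
pKₐ(CF₃SO₃H (triflic acid)) ≈ -14 versus pKₐ(p-nitrophenol) ≈ 7.2: OTf⁻ is the much weaker base.
Charge spread over three oxygens and a CF₃ group; the premier leaving group in synthesis.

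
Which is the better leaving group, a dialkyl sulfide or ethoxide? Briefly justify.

a dialkyl sulfide

a dialkyl sulfide is the better leaving group.
pKₐ(R'₂SH⁺) ≈ -7 versus pKₐ(CH₃CH₂OH) ≈ 16: a dialkyl sulfide is the much weaker base.
Neutral; leaves from a sulfonium salt (R–SR'₂⁺).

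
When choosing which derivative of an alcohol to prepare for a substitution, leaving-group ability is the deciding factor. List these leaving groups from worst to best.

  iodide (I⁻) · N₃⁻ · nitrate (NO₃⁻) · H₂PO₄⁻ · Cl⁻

N₃⁻ < H₂PO₄⁻ < nitrate (NO₃⁻) < Cl⁻ < iodide (I⁻)

A good leaving group is a weak base: the lower the pKₐ of its conjugate acid, the more readily it departs.
iodide (I⁻): pKₐ(HI) ≈ -10
Cl⁻: pKₐ(HCl) ≈ -7
nitrate (NO₃⁻): pKₐ(HNO₃) ≈ -1.3
H₂PO₄⁻: pKₐ(H₃PO₄) ≈ 2.1
N₃⁻: pKₐ(HN₃) ≈ 4.7 — linear, resonance-stabilised
Listed from poorest to best leaving group as asked.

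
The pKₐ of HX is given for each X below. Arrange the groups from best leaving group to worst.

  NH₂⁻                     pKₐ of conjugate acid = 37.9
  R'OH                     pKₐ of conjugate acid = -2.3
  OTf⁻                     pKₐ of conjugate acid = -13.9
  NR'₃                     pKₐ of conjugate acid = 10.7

OTf⁻ > R'OH > NR'₃ > NH₂⁻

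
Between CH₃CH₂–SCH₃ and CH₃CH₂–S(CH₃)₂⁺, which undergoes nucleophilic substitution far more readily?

CH₃CH₂–S(CH₃)₂⁺

From CH₃CH₂–SCH₃ the departing group would be RS⁻ (pKₐ(RSH (a thiol)) ≈ 10.5). Moderately basic; rarely leaves without activation.
From CH₃CH₂–S(CH₃)₂⁺ the leaving group is SR'₂ (pKₐ(R'₂SH⁺) ≈ -7). Neutral; leaves from a sulfonium salt (R–SR'₂⁺).
(In practice CH₃CH₂–S(CH₃)₂⁺ is made from CH₃CH₂–SCH₃ by S-methylation with CH₃I, allowing neutral dimethyl sulfide, rather than methanethiolate, to depart.)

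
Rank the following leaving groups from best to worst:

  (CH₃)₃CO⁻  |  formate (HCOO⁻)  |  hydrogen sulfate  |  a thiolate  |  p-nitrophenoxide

hydrogen sulfate > formate (HCOO⁻) > p-nitrophenoxide > a thiolate > (CH₃)₃CO⁻

The more stable X⁻ (or X) is on its own — i.e. the weaker a base it is — the better a leaving group it makes.
hydrogen sulfate: pKₐ(H₂SO₄) ≈ -3
formate (HCOO⁻): pKₐ(HCOOH) ≈ 3.8
p-nitrophenoxide: pKₐ(p-nitrophenol) ≈ 7.2
a thiolate: pKₐ(RSH (a thiol)) ≈ 10.5
(CH₃)₃CO⁻: pKₐ(t-BuOH) ≈ 18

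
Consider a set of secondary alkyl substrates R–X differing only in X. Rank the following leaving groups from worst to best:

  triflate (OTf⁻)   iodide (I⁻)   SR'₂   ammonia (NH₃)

ammonia (NH₃) < SR'₂ < iodide (I⁻) < triflate (OTf⁻)

triflate (OTf⁻): pKₐ(CF₃SO₃H (triflic acid)) ≈ -14
iodide (I⁻): pKₐ(HI) ≈ -10
SR'₂: pKₐ(R'₂SH⁺) ≈ -7
ammonia (NH₃): pKₐ(NH₄⁺) ≈ 9.2
Reversing gives the worst-to-best order requested.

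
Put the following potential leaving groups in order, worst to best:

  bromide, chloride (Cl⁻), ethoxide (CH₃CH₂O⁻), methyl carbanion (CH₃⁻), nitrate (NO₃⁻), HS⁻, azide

methyl carbanion (CH₃⁻) < ethoxide (CH₃CH₂O⁻) < HS⁻ < azide < nitrate (NO₃⁻) < chloride (Cl⁻) < bromide

A good leaving group is a weak base: the lower the pKₐ of its conjugate acid, the more readily it departs.
bromide: pKₐ(HBr) ≈ -9
chloride (Cl⁻): pKₐ(HCl) ≈ -7
nitrate (NO₃⁻): pKₐ(HNO₃) ≈ -1.3
azide: pKₐ(HN₃) ≈ 4.7
HS⁻: pKₐ(H₂S) ≈ 7
ethoxide (CH₃CH₂O⁻): pKₐ(CH₃CH₂OH) ≈ 16
methyl carbanion (CH₃⁻): pKₐ(CH₄) ≈ 48
The question asks for worst first, so the sequence is read in increasing leaving-group ability.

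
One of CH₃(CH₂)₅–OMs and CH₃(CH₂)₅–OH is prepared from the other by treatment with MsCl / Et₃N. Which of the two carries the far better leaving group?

CH₃(CH₂)₅–OMs

From CH₃(CH₂)₅–OH the departing group would be OH⁻ (pKₐ(H₂O) ≈ 15.7). Strong base; essentially never leaves without prior activation.
From CH₃(CH₂)₅–OMs the leaving group is OMs⁻ (pKₐ(CH₃SO₃H (MsOH)) ≈ -1.9). Resonance-delocalised alkanesulfonate.
Treatment with MsCl / Et₃N works by converting the hydroxyl into a mesylate, making CH₃(CH₂)₅–OMs enormously more reactive.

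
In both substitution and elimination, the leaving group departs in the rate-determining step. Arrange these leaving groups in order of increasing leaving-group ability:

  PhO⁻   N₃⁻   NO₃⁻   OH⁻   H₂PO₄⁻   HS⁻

NO₃⁻: pKₐ(HNO₃) ≈ -1.3 — resonance-delocalised over three oxygens
H₂PO₄⁻: pKₐ(H₃PO₄) ≈ 2.1
N₃⁻: pKₐ(HN₃) ≈ 4.7
HS⁻: pKₐ(H₂S) ≈ 7 — larger and more polarisable than the oxygen analogue
PhO⁻: pKₐ(C₆H₅OH (phenol)) ≈ 10
OH⁻: pKₐ(H₂O) ≈ 15.7
The question asks for worst first, so the sequence is read in increasing leaving-group ability.

OH⁻ < PhO⁻ < HS⁻ < N₃⁻ < H₂PO₄⁻ < NO₃⁻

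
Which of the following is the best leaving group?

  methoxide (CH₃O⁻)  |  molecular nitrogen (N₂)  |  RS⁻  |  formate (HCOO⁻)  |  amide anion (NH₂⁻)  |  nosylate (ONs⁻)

molecular nitrogen (N₂): no meaningful conjugate acid; N₂ departs as an exceptionally stable neutral molecule
nosylate (ONs⁻): pKₐ(p-O₂NC₆H₄SO₃H) ≈ -3.5
formate (HCOO⁻): pKₐ(HCOOH) ≈ 3.8
RS⁻: pKₐ(RSH (a thiol)) ≈ 10.5
methoxide (CH₃O⁻): pKₐ(CH₃OH) ≈ 15.5
amide anion (NH₂⁻): pKₐ(NH₃) ≈ 38

molecular nitrogen (N₂)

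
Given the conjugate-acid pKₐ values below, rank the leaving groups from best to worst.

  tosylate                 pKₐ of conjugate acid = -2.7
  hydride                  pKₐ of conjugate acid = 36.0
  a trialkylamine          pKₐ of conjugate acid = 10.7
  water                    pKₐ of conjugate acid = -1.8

Lower conjugate-acid pKₐ ⇒ weaker base ⇒ better leaving group.
Sorting by the given values: tosylate (-2.7), water (-1.8), a trialkylamine (10.7), hydride (36.0).

tosylate > water > a trialkylamine > hydride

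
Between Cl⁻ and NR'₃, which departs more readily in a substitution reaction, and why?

Cl⁻ is the better leaving group.
pKₐ(HCl) ≈ -7 versus pKₐ(R'₃NH⁺) ≈ 10.7: Cl⁻ is the much weaker base.
Moderately weak base.

Cl⁻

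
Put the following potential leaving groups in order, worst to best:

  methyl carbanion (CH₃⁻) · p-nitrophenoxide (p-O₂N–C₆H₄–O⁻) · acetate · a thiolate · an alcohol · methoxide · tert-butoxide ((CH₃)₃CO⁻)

The more stable X⁻ (or X) is on its own — i.e. the weaker a base it is — the better a leaving group it makes.
an alcohol: pKₐ(R'OH₂⁺) ≈ -2.4
acetate: pKₐ(CH₃COOH) ≈ 4.8
p-nitrophenoxide (p-O₂N–C₆H₄–O⁻): pKₐ(p-nitrophenol) ≈ 7.2
a thiolate: pKₐ(RSH (a thiol)) ≈ 10.5
methoxide: pKₐ(CH₃OH) ≈ 15.5
tert-butoxide ((CH₃)₃CO⁻): pKₐ(t-BuOH) ≈ 18
methyl carbanion (CH₃⁻): pKₐ(CH₄) ≈ 48
The question asks for worst first, so the sequence is read in increasing leaving-group ability.

methyl carbanion (CH₃⁻) < tert-butoxide ((CH₃)₃CO⁻) < methoxide < a thiolate < p-nitrophenoxide (p-O₂N–C₆H₄–O⁻) < acetate < an alcohol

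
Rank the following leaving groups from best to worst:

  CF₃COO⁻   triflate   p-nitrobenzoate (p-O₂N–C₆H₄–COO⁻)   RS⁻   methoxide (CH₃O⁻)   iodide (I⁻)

triflate > iodide (I⁻) > CF₃COO⁻ > p-nitrobenzoate (p-O₂N–C₆H₄–COO⁻) > RS⁻ > methoxide (CH₃O⁻)

triflate: pKₐ(CF₃SO₃H (triflic acid)) ≈ -14
iodide (I⁻): pKₐ(HI) ≈ -10 — large, highly polarisable; very weak base
CF₃COO⁻: pKₐ(CF₃COOH) ≈ 0.2 — strongly electron-withdrawing CF₃ stabilises the carboxylate
p-nitrobenzoate (p-O₂N–C₆H₄–COO⁻): pKₐ(p-nitrobenzoic acid) ≈ 3.4 — electron-withdrawing nitro group stabilises the carboxylate
RS⁻: pKₐ(RSH (a thiol)) ≈ 10.5
methoxide (CH₃O⁻): pKₐ(CH₃OH) ≈ 15.5 — strong base; alkoxides do not leave unassisted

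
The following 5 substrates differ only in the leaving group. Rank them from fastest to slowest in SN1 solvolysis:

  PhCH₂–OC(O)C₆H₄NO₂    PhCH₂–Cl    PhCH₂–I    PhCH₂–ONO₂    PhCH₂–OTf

PhCH₂–OTf > PhCH₂–I > PhCH₂–Cl > PhCH₂–ONO₂ > PhCH₂–OC(O)C₆H₄NO₂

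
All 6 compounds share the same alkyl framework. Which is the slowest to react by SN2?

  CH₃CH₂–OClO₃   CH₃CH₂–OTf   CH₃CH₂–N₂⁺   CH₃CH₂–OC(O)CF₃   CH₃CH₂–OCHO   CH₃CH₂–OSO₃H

CH₃CH₂–OCHO

Identical carbon frameworks mean the comparison reduces to leaving-group quality.
A good leaving group is a weak base: the lower the pKₐ of its conjugate acid, the more readily it departs.
CH₃CH₂–N₂⁺ loses N₂: no meaningful conjugate acid; N₂ departs as an exceptionally stable neutral molecule
CH₃CH₂–OTf loses OTf⁻: pKₐ(CF₃SO₃H (triflic acid)) ≈ -14
CH₃CH₂–OClO₃ loses ClO₄⁻: pKₐ(HClO₄) ≈ -10
CH₃CH₂–OSO₃H loses HSO₄⁻: pKₐ(H₂SO₄) ≈ -3
CH₃CH₂–OC(O)CF₃ loses CF₃COO⁻: pKₐ(CF₃COOH) ≈ 0.2
CH₃CH₂–OCHO loses HCOO⁻: pKₐ(HCOOH) ≈ 3.8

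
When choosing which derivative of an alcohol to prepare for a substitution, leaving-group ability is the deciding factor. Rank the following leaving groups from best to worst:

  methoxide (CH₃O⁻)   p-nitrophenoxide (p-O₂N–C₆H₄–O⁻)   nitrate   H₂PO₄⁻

nitrate > H₂PO₄⁻ > p-nitrophenoxide (p-O₂N–C₆H₄–O⁻) > methoxide (CH₃O⁻)

The more stable X⁻ (or X) is on its own — i.e. the weaker a base it is — the better a leaving group it makes.
nitrate: pKₐ(HNO₃) ≈ -1.3
H₂PO₄⁻: pKₐ(H₃PO₄) ≈ 2.1 — moderate base; biological leaving group after further activation
p-nitrophenoxide (p-O₂N–C₆H₄–O⁻): pKₐ(p-nitrophenol) ≈ 7.2 — nitro group delocalises the charge; the classic chromogenic LG
methoxide (CH₃O⁻): pKₐ(CH₃OH) ≈ 15.5 — strong base; alkoxides do not leave unassisted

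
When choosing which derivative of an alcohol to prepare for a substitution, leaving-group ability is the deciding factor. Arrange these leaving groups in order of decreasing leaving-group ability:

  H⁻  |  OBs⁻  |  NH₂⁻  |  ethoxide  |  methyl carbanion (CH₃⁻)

OBs⁻ > ethoxide > H⁻ > NH₂⁻ > methyl carbanion (CH₃⁻)

The more stable X⁻ (or X) is on its own — i.e. the weaker a base it is — the better a leaving group it makes.
OBs⁻: pKₐ(p-BrC₆H₄SO₃H) ≈ -2.8 — arenesulfonate with a p-bromo substituent
ethoxide: pKₐ(CH₃CH₂OH) ≈ 16
H⁻: pKₐ(H₂) ≈ 36
NH₂⁻: pKₐ(NH₃) ≈ 38 — extremely strong base; never a leaving group
methyl carbanion (CH₃⁻): pKₐ(CH₄) ≈ 48 — unstabilised carbanion; the worst conceivable leaving group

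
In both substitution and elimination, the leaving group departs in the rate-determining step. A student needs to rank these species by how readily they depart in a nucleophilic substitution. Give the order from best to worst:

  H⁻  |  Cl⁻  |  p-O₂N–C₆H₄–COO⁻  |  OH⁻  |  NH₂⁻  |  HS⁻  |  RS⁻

Leaving-group ability tracks the stability of the departed species; conjugate-acid pKₐ is the usual yardstick (lower pKₐ → better LG).
Cl⁻: pKₐ(HCl) ≈ -7
p-O₂N–C₆H₄–COO⁻: pKₐ(p-nitrobenzoic acid) ≈ 3.4
HS⁻: pKₐ(H₂S) ≈ 7
RS⁻: pKₐ(RSH (a thiol)) ≈ 10.5
OH⁻: pKₐ(H₂O) ≈ 15.7
H⁻: pKₐ(H₂) ≈ 36
NH₂⁻: pKₐ(NH₃) ≈ 38

Cl⁻ > p-O₂N–C₆H₄–COO⁻ > HS⁻ > RS⁻ > OH⁻ > H⁻ > NH₂⁻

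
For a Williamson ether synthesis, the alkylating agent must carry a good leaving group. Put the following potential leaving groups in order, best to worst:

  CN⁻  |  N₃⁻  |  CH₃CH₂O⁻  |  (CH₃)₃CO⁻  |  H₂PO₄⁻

H₂PO₄⁻: pKₐ(H₃PO₄) ≈ 2.1
N₃⁻: pKₐ(HN₃) ≈ 4.7
CN⁻: pKₐ(HCN) ≈ 9.2
CH₃CH₂O⁻: pKₐ(CH₃CH₂OH) ≈ 16
(CH₃)₃CO⁻: pKₐ(t-BuOH) ≈ 18

H₂PO₄⁻ > N₃⁻ > CN⁻ > CH₃CH₂O⁻ > (CH₃)₃CO⁻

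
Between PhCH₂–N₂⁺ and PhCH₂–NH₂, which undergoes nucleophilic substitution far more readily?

PhCH₂–N₂⁺

From PhCH₂–NH₂ the departing group would be NH₂⁻ (pKₐ(NH₃) ≈ 38). Extremely strong base; never a leaving group.
From PhCH₂–N₂⁺ the leaving group is N₂ (no meaningful conjugate acid; N₂ departs as an exceptionally stable neutral molecule).
(In practice PhCH₂–N₂⁺ is made from PhCH₂–NH₂ by diazotisation (NaNO₂ / HCl, 0 °C), generating a diazonium salt that expels N₂.)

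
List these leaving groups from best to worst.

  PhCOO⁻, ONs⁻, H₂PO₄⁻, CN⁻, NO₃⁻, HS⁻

ONs⁻ > NO₃⁻ > H₂PO₄⁻ > PhCOO⁻ > HS⁻ > CN⁻

Rank by basicity of the departing species: weakest base leaves most easily.
ONs⁻: pKₐ(p-O₂NC₆H₄SO₃H) ≈ -3.5 — p-nitro group further stabilises the sulfonate
NO₃⁻: pKₐ(HNO₃) ≈ -1.3 — resonance-delocalised over three oxygens
H₂PO₄⁻: pKₐ(H₃PO₄) ≈ 2.1 — moderate base; biological leaving group after further activation
PhCOO⁻: pKₐ(C₆H₅COOH) ≈ 4.2
HS⁻: pKₐ(H₂S) ≈ 7 — larger and more polarisable than the oxygen analogue
CN⁻: pKₐ(HCN) ≈ 9.2 — sp carbon stabilises the charge somewhat, but still a poor LG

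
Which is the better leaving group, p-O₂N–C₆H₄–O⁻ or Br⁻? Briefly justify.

Br⁻ is the better leaving group.
pKₐ(HBr) ≈ -9 versus pKₐ(p-nitrophenol) ≈ 7.2: Br⁻ is the much weaker base.
Weak base; good leaving group.

Br⁻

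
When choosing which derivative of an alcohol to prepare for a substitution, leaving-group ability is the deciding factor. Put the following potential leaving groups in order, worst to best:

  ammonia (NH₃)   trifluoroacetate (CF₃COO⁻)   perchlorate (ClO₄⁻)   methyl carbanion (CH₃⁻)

methyl carbanion (CH₃⁻) < ammonia (NH₃) < trifluoroacetate (CF₃COO⁻) < perchlorate (ClO₄⁻)

The more stable X⁻ (or X) is on its own — i.e. the weaker a base it is — the better a leaving group it makes.
perchlorate (ClO₄⁻): pKₐ(HClO₄) ≈ -10
trifluoroacetate (CF₃COO⁻): pKₐ(CF₃COOH) ≈ 0.2
ammonia (NH₃): pKₐ(NH₄⁺) ≈ 9.2
methyl carbanion (CH₃⁻): pKₐ(CH₄) ≈ 48
Listed from poorest to best leaving group as asked.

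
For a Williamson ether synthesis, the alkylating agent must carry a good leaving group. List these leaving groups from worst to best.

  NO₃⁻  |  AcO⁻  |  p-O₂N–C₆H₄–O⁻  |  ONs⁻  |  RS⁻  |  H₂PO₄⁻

A good leaving group is a weak base: the lower the pKₐ of its conjugate acid, the more readily it departs.
ONs⁻: pKₐ(p-O₂NC₆H₄SO₃H) ≈ -3.5
NO₃⁻: pKₐ(HNO₃) ≈ -1.3 — resonance-delocalised over three oxygens
H₂PO₄⁻: pKₐ(H₃PO₄) ≈ 2.1
AcO⁻: pKₐ(CH₃COOH) ≈ 4.8
p-O₂N–C₆H₄–O⁻: pKₐ(p-nitrophenol) ≈ 7.2 — nitro group delocalises the charge; the classic chromogenic LG
RS⁻: pKₐ(RSH (a thiol)) ≈ 10.5 — moderately basic; rarely leaves without activation
The question asks for worst first, so the sequence is read in increasing leaving-group ability.

RS⁻ < p-O₂N–C₆H₄–O⁻ < AcO⁻ < H₂PO₄⁻ < NO₃⁻ < ONs⁻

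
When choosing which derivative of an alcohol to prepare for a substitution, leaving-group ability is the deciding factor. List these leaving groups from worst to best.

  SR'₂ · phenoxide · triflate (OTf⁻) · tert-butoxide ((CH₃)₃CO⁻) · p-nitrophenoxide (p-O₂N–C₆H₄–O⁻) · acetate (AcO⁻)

Rank by basicity of the departing species: weakest base leaves most easily.
triflate (OTf⁻): pKₐ(CF₃SO₃H (triflic acid)) ≈ -14
SR'₂: pKₐ(R'₂SH⁺) ≈ -7
acetate (AcO⁻): pKₐ(CH₃COOH) ≈ 4.8
p-nitrophenoxide (p-O₂N–C₆H₄–O⁻): pKₐ(p-nitrophenol) ≈ 7.2
phenoxide: pKₐ(C₆H₅OH (phenol)) ≈ 10
tert-butoxide ((CH₃)₃CO⁻): pKₐ(t-BuOH) ≈ 18
Listed from poorest to best leaving group as asked.

tert-butoxide ((CH₃)₃CO⁻) < phenoxide < p-nitrophenoxide (p-O₂N–C₆H₄–O⁻) < acetate (AcO⁻) < SR'₂ < triflate (OTf⁻)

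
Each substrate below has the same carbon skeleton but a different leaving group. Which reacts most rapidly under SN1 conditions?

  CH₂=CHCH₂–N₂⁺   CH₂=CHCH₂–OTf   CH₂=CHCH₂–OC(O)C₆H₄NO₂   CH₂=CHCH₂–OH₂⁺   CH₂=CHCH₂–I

CH₂=CHCH₂–N₂⁺

The skeletons are identical, so relative rate is governed entirely by leaving-group ability.
The more stable X⁻ (or X) is on its own — i.e. the weaker a base it is — the better a leaving group it makes.
CH₂=CHCH₂–N₂⁺ loses N₂: no meaningful conjugate acid; N₂ departs as an exceptionally stable neutral molecule
CH₂=CHCH₂–OTf loses OTf⁻: pKₐ(CF₃SO₃H (triflic acid)) ≈ -14
CH₂=CHCH₂–I loses I⁻: pKₐ(HI) ≈ -10
CH₂=CHCH₂–OH₂⁺ loses H₂O: pKₐ(H₃O⁺) ≈ -1.7
CH₂=CHCH₂–OC(O)C₆H₄NO₂ loses p-O₂N–C₆H₄–COO⁻: pKₐ(p-nitrobenzoic acid) ≈ 3.4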